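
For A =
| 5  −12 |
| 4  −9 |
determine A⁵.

[[725, −1452], [484, −969]]

tr A = −4 and det A = 3, so the characteristic polynomial is λ² − (−4)λ + (3) with roots −3 and −1.
Eigenvectors give P = [[−3, 2], [−2, 1]] with P⁻¹ = [[1, −2], [2, −3]], and A = P·diag(−3, −1)·P⁻¹.
Then A⁵ = P·diag(−243, −1)·P⁻¹ = [[729, −2], [486, −1]] · [[1, −2], [2, −3]] = [[725, −1452], [484, −969]].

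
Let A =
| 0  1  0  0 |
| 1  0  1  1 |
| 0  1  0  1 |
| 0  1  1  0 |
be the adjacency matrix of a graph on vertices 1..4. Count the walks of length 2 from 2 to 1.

0

The number of length-2 walks from vertex 2 to vertex 1 is entry (2,1) of A², where A is the adjacency matrix.
A² = [[1, 0, 1, 1], [0, 3, 1, 1], [1, 1, 2, 1], [1, 1, 1, 2]]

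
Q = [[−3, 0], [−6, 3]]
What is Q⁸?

tr Q = 0 and det Q = −9, so the characteristic polynomial is λ² − (0)λ + (−9) with roots −3 and 3.
Eigenvectors give P = [[−1, 0], [−1, −1]] with P⁻¹ = [[−1, 0], [1, −1]], and Q = P·diag(−3, 3)·P⁻¹.
Then Q⁸ = P·diag(6561, 6561)·P⁻¹ = [[−6561, 0], [−6561, −6561]] · [[−1, 0], [1, −1]] = [[6561, 0], [0, 6561]].

[[6561, 0], [0, 6561]]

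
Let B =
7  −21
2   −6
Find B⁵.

B² = B (a projection; rank 1, trace 1), so B⁵ = B.

[[7, −21], [2, −6]]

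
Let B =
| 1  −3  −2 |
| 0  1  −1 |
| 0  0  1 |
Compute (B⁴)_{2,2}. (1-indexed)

1

B = I + N where N = [[0, −3, −2], [0, 0, −1], [0, 0, 0]] is strictly upper-triangular, so N³ = 0.
(I + N)⁴ = I + 4·N + 6·N² = [[1, −12, 10], [0, 1, −4], [0, 0, 1]].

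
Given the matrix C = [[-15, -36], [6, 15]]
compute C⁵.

[[-1215, -2916], [486, 1215]]

tr C = 0 and det C = -9, so the characteristic polynomial is λ² − (0)λ + (-9) with roots 3 and -3.
Eigenvectors give P = [[2, 3], [-1, -1]] with P⁻¹ = [[-1, -3], [1, 2]], and C = P·diag(3, -3)·P⁻¹.
Then C⁵ = P·diag(243, -243)·P⁻¹ = [[486, -729], [-243, 243]] · [[-1, -3], [1, 2]] = [[-1215, -2916], [486, 1215]].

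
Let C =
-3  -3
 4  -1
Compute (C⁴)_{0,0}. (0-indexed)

C² = [[-3, 12], [-16, -11]]
C³ = [[57, -3], [4, 59]]
C⁴ = [[-183, -168], [224, -71]]

-183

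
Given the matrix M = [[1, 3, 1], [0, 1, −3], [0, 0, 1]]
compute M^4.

[[1, 12, −50], [0, 1, −12], [0, 0, 1]]

M = I + N where N = [[0, 3, 1], [0, 0, −3], [0, 0, 0]] is strictly upper-triangular, so N^3 = 0.
(I + N)^4 = I + 4·N + 6·N^2 = [[1, 12, −50], [0, 1, −12], [0, 0, 1]].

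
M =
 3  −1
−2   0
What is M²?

[[11, −3], [−6, 2]]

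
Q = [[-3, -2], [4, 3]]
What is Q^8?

[[1, 0], [0, 1]]

Q² = I (check: tr Q = 0 and det Q = -1), so Q^8 = I since 8 is even.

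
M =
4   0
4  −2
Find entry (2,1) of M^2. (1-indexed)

8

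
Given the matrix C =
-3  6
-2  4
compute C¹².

[[-3, 6], [-2, 4]]

C² = C (a projection; rank 1, trace 1), so C¹² = C.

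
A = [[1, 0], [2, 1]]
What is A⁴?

A = I + N where N = [[0, 0], [2, 0]] is strictly lower-triangular, so N² = 0.
(I + N)⁴ = I + 4·N = [[1, 0], [8, 1]].

[[1, 0], [8, 1]]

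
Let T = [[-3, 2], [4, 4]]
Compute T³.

T² = [[17, 2], [4, 24]]
T³ = [[-43, 42], [84, 104]]

[[-43, 42], [84, 104]]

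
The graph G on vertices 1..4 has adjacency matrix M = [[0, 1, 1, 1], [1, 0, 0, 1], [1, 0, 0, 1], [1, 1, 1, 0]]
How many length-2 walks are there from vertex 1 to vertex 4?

The number of length-2 walks from vertex 1 to vertex 4 is entry (1,4) of M^2, where M is the adjacency matrix.
M^2 = [[3, 1, 1, 2], [1, 2, 2, 1], [1, 2, 2, 1], [2, 1, 1, 3]]

2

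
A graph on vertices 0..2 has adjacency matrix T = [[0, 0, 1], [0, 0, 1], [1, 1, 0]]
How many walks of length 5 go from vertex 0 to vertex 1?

The number of length-5 walks from vertex 0 to vertex 1 is entry (0,1) of T^5, where T is the adjacency matrix.
T^2 = [[1, 1, 0], [1, 1, 0], [0, 0, 2]]
T^3 = [[0, 0, 2], [0, 0, 2], [2, 2, 0]]
T^4 = [[2, 2, 0], [2, 2, 0], [0, 0, 4]]
T^5 = [[0, 0, 4], [0, 0, 4], [4, 4, 0]]

0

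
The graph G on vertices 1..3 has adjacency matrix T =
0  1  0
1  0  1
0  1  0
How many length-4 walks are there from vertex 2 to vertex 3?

0

The number of length-4 walks from vertex 2 to vertex 3 is entry (2,3) of T⁴, where T is the adjacency matrix.
T² = [[1, 0, 1], [0, 2, 0], [1, 0, 1]]
T³ = [[0, 2, 0], [2, 0, 2], [0, 2, 0]]
T⁴ = [[2, 0, 2], [0, 4, 0], [2, 0, 2]]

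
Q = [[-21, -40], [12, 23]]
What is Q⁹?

tr Q = 2 and det Q = -3, so the characteristic polynomial is λ² − (2)λ + (-3) with roots 3 and -1.
Eigenvectors give P = [[-5, -2], [3, 1]] with P⁻¹ = [[1, 2], [-3, -5]], and Q = P·diag(3, -1)·P⁻¹.
Then Q⁹ = P·diag(19683, -1)·P⁻¹ = [[-98415, 2], [59049, -1]] · [[1, 2], [-3, -5]] = [[-98421, -196840], [59052, 118103]].

[[-98421, -196840], [59052, 118103]]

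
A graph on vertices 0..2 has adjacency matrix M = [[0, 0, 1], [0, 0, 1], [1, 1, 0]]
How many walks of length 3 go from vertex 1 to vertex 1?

The number of length-3 walks from vertex 1 to vertex 1 is entry (1,1) of M³, where M is the adjacency matrix.
M² = [[1, 1, 0], [1, 1, 0], [0, 0, 2]]
M³ = [[0, 0, 2], [0, 0, 2], [2, 2, 0]]

0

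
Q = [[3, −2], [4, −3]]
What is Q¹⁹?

Q² = I (check: tr Q = 0 and det Q = −1), so Q¹⁹ = Q since 19 is odd.

[[3, −2], [4, −3]]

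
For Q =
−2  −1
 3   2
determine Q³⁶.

Q² = I (check: tr Q = 0 and det Q = −1), so Q³⁶ = I since 36 is even.

[[1, 0], [0, 1]]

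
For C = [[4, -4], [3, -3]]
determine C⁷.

C² = C (a projection; rank 1, trace 1), so C⁷ = C.

[[4, -4], [3, -3]]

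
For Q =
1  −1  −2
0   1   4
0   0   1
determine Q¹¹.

Q = I + N where N = [[0, −1, −2], [0, 0, 4], [0, 0, 0]] is strictly upper-triangular, so N³ = 0.
(I + N)¹¹ = I + 11·N + 55·N² = [[1, −11, −242], [0, 1, 44], [0, 0, 1]].

[[1, −11, −242], [0, 1, 44], [0, 0, 1]]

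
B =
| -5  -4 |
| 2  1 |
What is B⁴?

tr B = -4 and det B = 3, so the characteristic polynomial is λ² − (-4)λ + (3) with roots -1 and -3.
Eigenvectors give P = [[-1, -2], [1, 1]] with P⁻¹ = [[1, 2], [-1, -1]], and B = P·diag(-1, -3)·P⁻¹.
Then B⁴ = P·diag(1, 81)·P⁻¹ = [[-1, -162], [1, 81]] · [[1, 2], [-1, -1]] = [[161, 160], [-80, -79]].

[[161, 160], [-80, -79]]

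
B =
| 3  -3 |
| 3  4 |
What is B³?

[[-63, -84], [84, -35]]

B² = [[0, -21], [21, 7]]
B³ = [[-63, -84], [84, -35]]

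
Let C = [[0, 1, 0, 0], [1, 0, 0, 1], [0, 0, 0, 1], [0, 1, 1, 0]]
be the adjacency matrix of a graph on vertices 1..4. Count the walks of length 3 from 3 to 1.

1

The number of length-3 walks from vertex 3 to vertex 1 is entry (3,1) of C^3, where C is the adjacency matrix.
C^2 = [[1, 0, 0, 1], [0, 2, 1, 0], [0, 1, 1, 0], [1, 0, 0, 2]]
C^3 = [[0, 2, 1, 0], [2, 0, 0, 3], [1, 0, 0, 2], [0, 3, 2, 0]]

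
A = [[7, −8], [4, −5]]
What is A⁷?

[[4375, −4376], [2188, −2189]]

tr A = 2 and det A = −3, so the characteristic polynomial is λ² − (2)λ + (−3) with roots 3 and −1.
Eigenvectors give P = [[−2, −1], [−1, −1]] with P⁻¹ = [[−1, 1], [1, −2]], and A = P·diag(3, −1)·P⁻¹.
Then A⁷ = P·diag(2187, −1)·P⁻¹ = [[−4374, 1], [−2187, 1]] · [[−1, 1], [1, −2]] = [[4375, −4376], [2188, −2189]].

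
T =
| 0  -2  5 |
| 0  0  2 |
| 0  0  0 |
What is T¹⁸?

[[0, 0, 0], [0, 0, 0], [0, 0, 0]]

T is strictly triangular, hence nilpotent: T³ = 0, so T¹⁸ = 0.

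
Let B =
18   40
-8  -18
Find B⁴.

tr B = 0 and det B = -4, so the characteristic polynomial is λ² − (0)λ + (-4) with roots -2 and 2.
Eigenvectors give P = [[2, -5], [-1, 2]] with P⁻¹ = [[-2, -5], [-1, -2]], and B = P·diag(-2, 2)·P⁻¹.
Then B⁴ = P·diag(16, 16)·P⁻¹ = [[32, -80], [-16, 32]] · [[-2, -5], [-1, -2]] = [[16, 0], [0, 16]].

[[16, 0], [0, 16]]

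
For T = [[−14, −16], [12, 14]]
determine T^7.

tr T = 0 and det T = −4, so the characteristic polynomial is λ² − (0)λ + (−4) with roots −2 and 2.
Eigenvectors give P = [[4, −1], [−3, 1]] with P⁻¹ = [[1, 1], [3, 4]], and T = P·diag(−2, 2)·P⁻¹.
Then T^7 = P·diag(−128, 128)·P⁻¹ = [[−512, −128], [384, 128]] · [[1, 1], [3, 4]] = [[−896, −1024], [768, 896]].

[[−896, −1024], [768, 896]]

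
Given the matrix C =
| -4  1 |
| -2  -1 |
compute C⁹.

tr C = -5 and det C = 6, so the characteristic polynomial is λ² − (-5)λ + (6) with roots -3 and -2.
Eigenvectors give P = [[1, -1], [1, -2]] with P⁻¹ = [[2, -1], [1, -1]], and C = P·diag(-3, -2)·P⁻¹.
Then C⁹ = P·diag(-19683, -512)·P⁻¹ = [[-19683, 512], [-19683, 1024]] · [[2, -1], [1, -1]] = [[-38854, 19171], [-38342, 18659]].

[[-38854, 19171], [-38342, 18659]]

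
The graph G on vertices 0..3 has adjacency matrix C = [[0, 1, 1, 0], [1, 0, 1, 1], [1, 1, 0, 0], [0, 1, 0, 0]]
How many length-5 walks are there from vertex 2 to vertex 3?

6

The number of length-5 walks from vertex 2 to vertex 3 is entry (2,3) of C⁵, where C is the adjacency matrix.
C² = [[2, 1, 1, 1], [1, 3, 1, 0], [1, 1, 2, 1], [1, 0, 1, 1]]
C³ = [[2, 4, 3, 1], [4, 2, 4, 3], [3, 4, 2, 1], [1, 3, 1, 0]]
C⁴ = [[7, 6, 6, 4], [6, 11, 6, 2], [6, 6, 7, 4], [4, 2, 4, 3]]
C⁵ = [[12, 17, 13, 6], [17, 14, 17, 11], [13, 17, 12, 6], [6, 11, 6, 2]]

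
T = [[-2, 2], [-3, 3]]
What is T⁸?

[[-2, 2], [-3, 3]]

T² = T (a projection; rank 1, trace 1), so T⁸ = T.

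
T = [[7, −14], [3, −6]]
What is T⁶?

[[7, −14], [3, −6]]

T² = T (a projection; rank 1, trace 1), so T⁶ = T.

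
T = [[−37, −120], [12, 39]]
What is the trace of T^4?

tr T = 2 and det T = −3, so the characteristic polynomial is λ² − (2)λ + (−3) with roots −1 and 3.
Eigenvectors give P = [[−10, −3], [3, 1]] with P⁻¹ = [[−1, −3], [3, 10]], and T = P·diag(−1, 3)·P⁻¹.
Then T^4 = P·diag(1, 81)·P⁻¹ = [[−10, −243], [3, 81]] · [[−1, −3], [3, 10]] = [[−719, −2400], [240, 801]].

82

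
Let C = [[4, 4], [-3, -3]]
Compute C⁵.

C² = C (a projection; rank 1, trace 1), so C⁵ = C.

[[4, 4], [-3, -3]]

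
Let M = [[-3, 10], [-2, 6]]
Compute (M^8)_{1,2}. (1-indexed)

tr M = 3 and det M = 2, so the characteristic polynomial is λ² − (3)λ + (2) with roots 2 and 1.
Eigenvectors give P = [[2, 5], [1, 2]] with P⁻¹ = [[-2, 5], [1, -2]], and M = P·diag(2, 1)·P⁻¹.
Then M^8 = P·diag(256, 1)·P⁻¹ = [[512, 5], [256, 2]] · [[-2, 5], [1, -2]] = [[-1019, 2550], [-510, 1276]].

2550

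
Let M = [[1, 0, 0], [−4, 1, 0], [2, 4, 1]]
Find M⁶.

[[1, 0, 0], [−24, 1, 0], [−228, 24, 1]]

M = I + N where N = [[0, 0, 0], [−4, 0, 0], [2, 4, 0]] is strictly lower-triangular, so N³ = 0.
(I + N)⁶ = I + 6·N + 15·N² = [[1, 0, 0], [−24, 1, 0], [−228, 24, 1]].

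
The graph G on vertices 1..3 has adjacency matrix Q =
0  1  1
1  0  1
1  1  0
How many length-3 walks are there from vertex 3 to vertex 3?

The number of length-3 walks from vertex 3 to vertex 3 is entry (3,3) of Q³, where Q is the adjacency matrix.
Q² = [[2, 1, 1], [1, 2, 1], [1, 1, 2]]
Q³ = [[2, 3, 3], [3, 2, 3], [3, 3, 2]]

2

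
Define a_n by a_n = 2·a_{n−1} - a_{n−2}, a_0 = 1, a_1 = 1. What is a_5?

1

With companion matrix T = [[2, -1], [1, 0]], [a_n, a_{n−1}]ᵀ = T·[a_{n−1}, a_{n−2}]ᵀ, so [a_5, a_4]ᵀ = T⁴·[a_1, a_0]ᵀ.
T⁴ = [[5, -4], [4, -3]], giving [a_5, a_4]ᵀ = [[1], [1]].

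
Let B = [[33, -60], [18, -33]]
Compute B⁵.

tr B = 0 and det B = -9, so the characteristic polynomial is λ² − (0)λ + (-9) with roots -3 and 3.
Eigenvectors give P = [[-5, 2], [-3, 1]] with P⁻¹ = [[1, -2], [3, -5]], and B = P·diag(-3, 3)·P⁻¹.
Then B⁵ = P·diag(-243, 243)·P⁻¹ = [[1215, 486], [729, 243]] · [[1, -2], [3, -5]] = [[2673, -4860], [1458, -2673]].

[[2673, -4860], [1458, -2673]]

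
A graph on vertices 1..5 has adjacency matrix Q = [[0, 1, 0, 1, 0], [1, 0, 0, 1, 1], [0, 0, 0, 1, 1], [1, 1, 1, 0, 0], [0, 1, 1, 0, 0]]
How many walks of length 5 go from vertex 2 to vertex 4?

The number of length-5 walks from vertex 2 to vertex 4 is entry (2,4) of Q⁵, where Q is the adjacency matrix.
Q² = [[2, 1, 1, 1, 1], [1, 3, 2, 1, 0], [1, 2, 2, 0, 0], [1, 1, 0, 3, 2], [1, 0, 0, 2, 2]]
Q³ = [[2, 4, 2, 4, 2], [4, 2, 1, 6, 5], [2, 1, 0, 5, 4], [4, 6, 5, 2, 1], [2, 5, 4, 1, 0]]
Q⁴ = [[8, 8, 6, 8, 6], [8, 15, 11, 7, 3], [6, 11, 9, 3, 1], [8, 7, 3, 15, 11], [6, 3, 1, 11, 9]]
Q⁵ = [[16, 22, 14, 22, 14], [22, 18, 10, 34, 26], [14, 10, 4, 26, 20], [22, 34, 26, 18, 10], [14, 26, 20, 10, 4]]

34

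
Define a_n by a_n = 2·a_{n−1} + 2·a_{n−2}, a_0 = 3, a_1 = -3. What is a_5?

-36

With companion matrix C = [[2, 2], [1, 0]], [a_n, a_{n−1}]ᵀ = C·[a_{n−1}, a_{n−2}]ᵀ, so [a_5, a_4]ᵀ = C^4·[a_1, a_0]ᵀ.
C^4 = [[44, 32], [16, 12]], giving [a_5, a_4]ᵀ = [[-36], [-12]].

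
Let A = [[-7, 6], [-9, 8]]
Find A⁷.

[[-259, 258], [-387, 386]]

tr A = 1 and det A = -2, so the characteristic polynomial is λ² − (1)λ + (-2) with roots -1 and 2.
Eigenvectors give P = [[1, 2], [1, 3]] with P⁻¹ = [[3, -2], [-1, 1]], and A = P·diag(-1, 2)·P⁻¹.
Then A⁷ = P·diag(-1, 128)·P⁻¹ = [[-1, 256], [-1, 384]] · [[3, -2], [-1, 1]] = [[-259, 258], [-387, 386]].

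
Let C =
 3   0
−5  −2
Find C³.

tr C = 1 and det C = −6, so the characteristic polynomial is λ² − (1)λ + (−6) with roots 3 and −2.
Eigenvectors give P = [[−1, 0], [1, 1]] with P⁻¹ = [[−1, 0], [1, 1]], and C = P·diag(3, −2)·P⁻¹.
Then C³ = P·diag(27, −8)·P⁻¹ = [[−27, 0], [27, −8]] · [[−1, 0], [1, 1]] = [[27, 0], [−35, −8]].

[[27, 0], [−35, −8]]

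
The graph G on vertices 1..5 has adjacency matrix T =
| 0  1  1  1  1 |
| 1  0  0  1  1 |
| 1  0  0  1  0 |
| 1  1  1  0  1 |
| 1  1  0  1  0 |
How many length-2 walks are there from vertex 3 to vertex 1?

1

The number of length-2 walks from vertex 3 to vertex 1 is entry (3,1) of T^2, where T is the adjacency matrix.
T^2 = [[4, 2, 1, 3, 2], [2, 3, 2, 2, 2], [1, 2, 2, 1, 2], [3, 2, 1, 4, 2], [2, 2, 2, 2, 3]]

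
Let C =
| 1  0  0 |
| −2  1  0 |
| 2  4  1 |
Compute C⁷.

C = I + N where N = [[0, 0, 0], [−2, 0, 0], [2, 4, 0]] is strictly lower-triangular, so N³ = 0.
(I + N)⁷ = I + 7·N + 21·N² = [[1, 0, 0], [−14, 1, 0], [−154, 28, 1]].

[[1, 0, 0], [−14, 1, 0], [−154, 28, 1]]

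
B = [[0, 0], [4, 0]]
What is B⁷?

B is strictly triangular, hence nilpotent: B² = 0, so B⁷ = 0.

[[0, 0], [0, 0]]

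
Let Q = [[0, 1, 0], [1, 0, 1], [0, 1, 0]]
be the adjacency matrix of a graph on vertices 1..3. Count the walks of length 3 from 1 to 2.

2

The number of length-3 walks from vertex 1 to vertex 2 is entry (1,2) of Q^3, where Q is the adjacency matrix.
Q^2 = [[1, 0, 1], [0, 2, 0], [1, 0, 1]]
Q^3 = [[0, 2, 0], [2, 0, 2], [0, 2, 0]]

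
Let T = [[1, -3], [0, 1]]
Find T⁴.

[[1, -12], [0, 1]]

T = I + N where N = [[0, -3], [0, 0]] is strictly upper-triangular, so N² = 0.
(I + N)⁴ = I + 4·N = [[1, -12], [0, 1]].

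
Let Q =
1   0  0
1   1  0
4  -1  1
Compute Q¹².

[[1, 0, 0], [12, 1, 0], [-18, -12, 1]]

Q = I + N where N = [[0, 0, 0], [1, 0, 0], [4, -1, 0]] is strictly lower-triangular, so N³ = 0.
(I + N)¹² = I + 12·N + 66·N² = [[1, 0, 0], [12, 1, 0], [-18, -12, 1]].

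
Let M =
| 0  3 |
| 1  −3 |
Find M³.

[[−9, 36], [12, −45]]

M² = [[3, −9], [−3, 12]]
M³ = [[−9, 36], [12, −45]]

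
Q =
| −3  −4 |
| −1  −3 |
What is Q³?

Q² = [[13, 24], [6, 13]]
Q³ = [[−63, −124], [−31, −63]]

[[−63, −124], [−31, −63]]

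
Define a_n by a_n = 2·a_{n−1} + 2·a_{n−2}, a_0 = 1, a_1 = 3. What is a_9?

9136

With companion matrix B = [[2, 2], [1, 0]], [a_n, a_{n−1}]ᵀ = B·[a_{n−1}, a_{n−2}]ᵀ, so [a_9, a_8]ᵀ = B⁸·[a_1, a_0]ᵀ.
B⁸ = [[2448, 1792], [896, 656]], giving [a_9, a_8]ᵀ = [[9136], [3344]].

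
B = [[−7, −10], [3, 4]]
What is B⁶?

[[379, 630], [−189, −314]]

tr B = −3 and det B = 2, so the characteristic polynomial is λ² − (−3)λ + (2) with roots −2 and −1.
Eigenvectors give P = [[2, 5], [−1, −3]] with P⁻¹ = [[3, 5], [−1, −2]], and B = P·diag(−2, −1)·P⁻¹.
Then B⁶ = P·diag(64, 1)·P⁻¹ = [[128, 5], [−64, −3]] · [[3, 5], [−1, −2]] = [[379, 630], [−189, −314]].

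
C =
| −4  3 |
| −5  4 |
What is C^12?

[[1, 0], [0, 1]]

C² = I (check: tr C = 0 and det C = −1), so C^12 = I since 12 is even.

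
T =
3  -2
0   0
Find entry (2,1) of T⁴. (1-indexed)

0

T² = [[9, -6], [0, 0]]
T³ = [[27, -18], [0, 0]]
T⁴ = [[81, -54], [0, 0]]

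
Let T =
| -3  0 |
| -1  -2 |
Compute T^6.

[[729, 0], [665, 64]]

tr T = -5 and det T = 6, so the characteristic polynomial is λ² − (-5)λ + (6) with roots -2 and -3.
Eigenvectors give P = [[0, -1], [1, -1]] with P⁻¹ = [[-1, 1], [-1, 0]], and T = P·diag(-2, -3)·P⁻¹.
Then T^6 = P·diag(64, 729)·P⁻¹ = [[0, -729], [64, -729]] · [[-1, 1], [-1, 0]] = [[729, 0], [665, 64]].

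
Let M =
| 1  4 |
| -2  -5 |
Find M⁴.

[[-79, -160], [80, 161]]

tr M = -4 and det M = 3, so the characteristic polynomial is λ² − (-4)λ + (3) with roots -1 and -3.
Eigenvectors give P = [[2, -1], [-1, 1]] with P⁻¹ = [[1, 1], [1, 2]], and M = P·diag(-1, -3)·P⁻¹.
Then M⁴ = P·diag(1, 81)·P⁻¹ = [[2, -81], [-1, 81]] · [[1, 1], [1, 2]] = [[-79, -160], [80, 161]].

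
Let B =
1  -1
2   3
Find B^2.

[[-1, -4], [8, 7]]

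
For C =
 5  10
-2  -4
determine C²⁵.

C² = C (a projection; rank 1, trace 1), so C²⁵ = C.

[[5, 10], [-2, -4]]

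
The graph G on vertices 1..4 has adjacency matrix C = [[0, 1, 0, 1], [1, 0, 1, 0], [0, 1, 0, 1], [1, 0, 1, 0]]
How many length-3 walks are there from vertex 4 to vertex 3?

4

The number of length-3 walks from vertex 4 to vertex 3 is entry (4,3) of C^3, where C is the adjacency matrix.
C^2 = [[2, 0, 2, 0], [0, 2, 0, 2], [2, 0, 2, 0], [0, 2, 0, 2]]
C^3 = [[0, 4, 0, 4], [4, 0, 4, 0], [0, 4, 0, 4], [4, 0, 4, 0]]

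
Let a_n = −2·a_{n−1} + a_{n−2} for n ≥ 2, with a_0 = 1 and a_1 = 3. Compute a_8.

−1055

With companion matrix B = [[−2, 1], [1, 0]], [a_n, a_{n−1}]ᵀ = B·[a_{n−1}, a_{n−2}]ᵀ, so [a_8, a_7]ᵀ = B⁷·[a_1, a_0]ᵀ.
B⁷ = [[−408, 169], [169, −70]], giving [a_8, a_7]ᵀ = [[−1055], [437]].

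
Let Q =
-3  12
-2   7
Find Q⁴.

[[-159, 480], [-80, 241]]

tr Q = 4 and det Q = 3, so the characteristic polynomial is λ² − (4)λ + (3) with roots 1 and 3.
Eigenvectors give P = [[3, 2], [1, 1]] with P⁻¹ = [[1, -2], [-1, 3]], and Q = P·diag(1, 3)·P⁻¹.
Then Q⁴ = P·diag(1, 81)·P⁻¹ = [[3, 162], [1, 81]] · [[1, -2], [-1, 3]] = [[-159, 480], [-80, 241]].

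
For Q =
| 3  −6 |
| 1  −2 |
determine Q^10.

Q² = Q (a projection; rank 1, trace 1), so Q^10 = Q.

[[3, −6], [1, −2]]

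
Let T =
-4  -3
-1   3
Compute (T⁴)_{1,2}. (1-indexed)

T² = [[19, 3], [1, 12]]
T³ = [[-79, -48], [-16, 33]]
T⁴ = [[364, 93], [31, 147]]

93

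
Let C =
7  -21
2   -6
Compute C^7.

C² = C (a projection; rank 1, trace 1), so C^7 = C.

[[7, -21], [2, -6]]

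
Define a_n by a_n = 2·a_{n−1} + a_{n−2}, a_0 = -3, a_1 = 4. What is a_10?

6557

With companion matrix C = [[2, 1], [1, 0]], [a_n, a_{n−1}]ᵀ = C·[a_{n−1}, a_{n−2}]ᵀ, so [a_10, a_9]ᵀ = C^9·[a_1, a_0]ᵀ.
C^9 = [[2378, 985], [985, 408]], giving [a_10, a_9]ᵀ = [[6557], [2716]].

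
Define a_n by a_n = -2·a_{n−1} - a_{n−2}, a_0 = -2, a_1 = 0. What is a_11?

With companion matrix B = [[-2, -1], [1, 0]], [a_n, a_{n−1}]ᵀ = B·[a_{n−1}, a_{n−2}]ᵀ, so [a_11, a_10]ᵀ = B¹⁰·[a_1, a_0]ᵀ.
B¹⁰ = [[11, 10], [-10, -9]], giving [a_11, a_10]ᵀ = [[-20], [18]].

-20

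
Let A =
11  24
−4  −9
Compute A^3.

[[83, 168], [−28, −57]]

tr A = 2 and det A = −3, so the characteristic polynomial is λ² − (2)λ + (−3) with roots 3 and −1.
Eigenvectors give P = [[3, 2], [−1, −1]] with P⁻¹ = [[1, 2], [−1, −3]], and A = P·diag(3, −1)·P⁻¹.
Then A^3 = P·diag(27, −1)·P⁻¹ = [[81, −2], [−27, 1]] · [[1, 2], [−1, −3]] = [[83, 168], [−28, −57]].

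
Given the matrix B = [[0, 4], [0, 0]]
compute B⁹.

B is strictly triangular, hence nilpotent: B² = 0, so B⁹ = 0.

[[0, 0], [0, 0]]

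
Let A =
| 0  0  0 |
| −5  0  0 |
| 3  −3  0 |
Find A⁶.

[[0, 0, 0], [0, 0, 0], [0, 0, 0]]

A is strictly triangular, hence nilpotent: A³ = 0, so A⁶ = 0.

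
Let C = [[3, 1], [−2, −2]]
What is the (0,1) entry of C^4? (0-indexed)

C^2 = [[7, 1], [−2, 2]]
C^3 = [[19, 5], [−10, −6]]
C^4 = [[47, 9], [−18, 2]]

9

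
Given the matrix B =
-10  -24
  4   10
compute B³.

tr B = 0 and det B = -4, so the characteristic polynomial is λ² − (0)λ + (-4) with roots 2 and -2.
Eigenvectors give P = [[-2, -3], [1, 1]] with P⁻¹ = [[1, 3], [-1, -2]], and B = P·diag(2, -2)·P⁻¹.
Then B³ = P·diag(8, -8)·P⁻¹ = [[-16, 24], [8, -8]] · [[1, 3], [-1, -2]] = [[-40, -96], [16, 40]].

[[-40, -96], [16, 40]]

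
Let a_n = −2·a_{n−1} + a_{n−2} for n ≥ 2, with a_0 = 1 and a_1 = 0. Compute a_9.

−408

With companion matrix C = [[−2, 1], [1, 0]], [a_n, a_{n−1}]ᵀ = C·[a_{n−1}, a_{n−2}]ᵀ, so [a_9, a_8]ᵀ = C^8·[a_1, a_0]ᵀ.
C^8 = [[985, −408], [−408, 169]], giving [a_9, a_8]ᵀ = [[−408], [169]].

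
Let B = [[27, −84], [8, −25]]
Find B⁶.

[[5097, −15288], [1456, −4367]]

tr B = 2 and det B = −3, so the characteristic polynomial is λ² − (2)λ + (−3) with roots 3 and −1.
Eigenvectors give P = [[7, 3], [2, 1]] with P⁻¹ = [[1, −3], [−2, 7]], and B = P·diag(3, −1)·P⁻¹.
Then B⁶ = P·diag(729, 1)·P⁻¹ = [[5103, 3], [1458, 1]] · [[1, −3], [−2, 7]] = [[5097, −15288], [1456, −4367]].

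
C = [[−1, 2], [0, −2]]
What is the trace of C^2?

5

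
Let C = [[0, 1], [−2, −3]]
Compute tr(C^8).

tr C = −3 and det C = 2, so the characteristic polynomial is λ² − (−3)λ + (2) with roots −1 and −2.
Eigenvectors give P = [[1, −1], [−1, 2]] with P⁻¹ = [[2, 1], [1, 1]], and C = P·diag(−1, −2)·P⁻¹.
Then C^8 = P·diag(1, 256)·P⁻¹ = [[1, −256], [−1, 512]] · [[2, 1], [1, 1]] = [[−254, −255], [510, 511]].

257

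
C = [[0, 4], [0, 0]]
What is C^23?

C is strictly triangular, hence nilpotent: C^2 = 0, so C^23 = 0.

[[0, 0], [0, 0]]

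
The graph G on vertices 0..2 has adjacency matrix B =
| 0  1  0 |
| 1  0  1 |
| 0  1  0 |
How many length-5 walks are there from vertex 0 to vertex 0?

0

The number of length-5 walks from vertex 0 to vertex 0 is entry (0,0) of B^5, where B is the adjacency matrix.
B^2 = [[1, 0, 1], [0, 2, 0], [1, 0, 1]]
B^3 = [[0, 2, 0], [2, 0, 2], [0, 2, 0]]
B^4 = [[2, 0, 2], [0, 4, 0], [2, 0, 2]]
B^5 = [[0, 4, 0], [4, 0, 4], [0, 4, 0]]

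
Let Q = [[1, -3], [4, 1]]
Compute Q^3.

Q^2 = [[-11, -6], [8, -11]]
Q^3 = [[-35, 27], [-36, -35]]

[[-35, 27], [-36, -35]]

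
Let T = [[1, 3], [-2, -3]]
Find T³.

T² = [[-5, -6], [4, 3]]
T³ = [[7, 3], [-2, 3]]

[[7, 3], [-2, 3]]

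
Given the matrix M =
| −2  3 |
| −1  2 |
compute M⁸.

M² = I (check: tr M = 0 and det M = −1), so M⁸ = I since 8 is even.

[[1, 0], [0, 1]]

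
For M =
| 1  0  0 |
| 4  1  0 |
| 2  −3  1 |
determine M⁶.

[[1, 0, 0], [24, 1, 0], [−168, −18, 1]]

M = I + N where N = [[0, 0, 0], [4, 0, 0], [2, −3, 0]] is strictly lower-triangular, so N³ = 0.
(I + N)⁶ = I + 6·N + 15·N² = [[1, 0, 0], [24, 1, 0], [−168, −18, 1]].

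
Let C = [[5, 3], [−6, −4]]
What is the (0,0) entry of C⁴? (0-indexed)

31

tr C = 1 and det C = −2, so the characteristic polynomial is λ² − (1)λ + (−2) with roots 2 and −1.
Eigenvectors give P = [[1, 1], [−1, −2]] with P⁻¹ = [[2, 1], [−1, −1]], and C = P·diag(2, −1)·P⁻¹.
Then C⁴ = P·diag(16, 1)·P⁻¹ = [[16, 1], [−16, −2]] · [[2, 1], [−1, −1]] = [[31, 15], [−30, −14]].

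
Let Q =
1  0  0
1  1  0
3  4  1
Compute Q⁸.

[[1, 0, 0], [8, 1, 0], [136, 32, 1]]

Q = I + N where N = [[0, 0, 0], [1, 0, 0], [3, 4, 0]] is strictly lower-triangular, so N³ = 0.
(I + N)⁸ = I + 8·N + 28·N² = [[1, 0, 0], [8, 1, 0], [136, 32, 1]].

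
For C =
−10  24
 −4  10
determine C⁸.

tr C = 0 and det C = −4, so the characteristic polynomial is λ² − (0)λ + (−4) with roots 2 and −2.
Eigenvectors give P = [[−2, −3], [−1, −1]] with P⁻¹ = [[1, −3], [−1, 2]], and C = P·diag(2, −2)·P⁻¹.
Then C⁸ = P·diag(256, 256)·P⁻¹ = [[−512, −768], [−256, −256]] · [[1, −3], [−1, 2]] = [[256, 0], [0, 256]].

[[256, 0], [0, 256]]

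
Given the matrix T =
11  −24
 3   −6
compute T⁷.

[[18659, −49416], [6177, −16344]]

tr T = 5 and det T = 6, so the characteristic polynomial is λ² − (5)λ + (6) with roots 3 and 2.
Eigenvectors give P = [[3, −8], [1, −3]] with P⁻¹ = [[3, −8], [1, −3]], and T = P·diag(3, 2)·P⁻¹.
Then T⁷ = P·diag(2187, 128)·P⁻¹ = [[6561, −1024], [2187, −384]] · [[3, −8], [1, −3]] = [[18659, −49416], [6177, −16344]].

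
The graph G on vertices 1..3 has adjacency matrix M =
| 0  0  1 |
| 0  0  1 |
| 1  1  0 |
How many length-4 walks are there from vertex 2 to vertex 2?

2

The number of length-4 walks from vertex 2 to vertex 2 is entry (2,2) of M⁴, where M is the adjacency matrix.
M² = [[1, 1, 0], [1, 1, 0], [0, 0, 2]]
M³ = [[0, 0, 2], [0, 0, 2], [2, 2, 0]]
M⁴ = [[2, 2, 0], [2, 2, 0], [0, 0, 4]]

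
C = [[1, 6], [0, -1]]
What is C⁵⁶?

[[1, 0], [0, 1]]

C² = I (check: tr C = 0 and det C = -1), so C⁵⁶ = I since 56 is even.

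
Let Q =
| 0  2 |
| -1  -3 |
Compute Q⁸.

[[-254, -510], [255, 511]]

tr Q = -3 and det Q = 2, so the characteristic polynomial is λ² − (-3)λ + (2) with roots -1 and -2.
Eigenvectors give P = [[-2, -1], [1, 1]] with P⁻¹ = [[-1, -1], [1, 2]], and Q = P·diag(-1, -2)·P⁻¹.
Then Q⁸ = P·diag(1, 256)·P⁻¹ = [[-2, -256], [1, 256]] · [[-1, -1], [1, 2]] = [[-254, -510], [255, 511]].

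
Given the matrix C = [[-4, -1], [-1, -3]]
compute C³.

C² = [[17, 7], [7, 10]]
C³ = [[-75, -38], [-38, -37]]

[[-75, -38], [-38, -37]]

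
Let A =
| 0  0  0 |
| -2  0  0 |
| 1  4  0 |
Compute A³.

[[0, 0, 0], [0, 0, 0], [0, 0, 0]]

A is strictly triangular, hence nilpotent: A³ = 0, so A³ = 0.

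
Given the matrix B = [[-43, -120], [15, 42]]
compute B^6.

[[6049, 15960], [-1995, -5256]]

tr B = -1 and det B = -6, so the characteristic polynomial is λ² − (-1)λ + (-6) with roots 2 and -3.
Eigenvectors give P = [[-8, -3], [3, 1]] with P⁻¹ = [[1, 3], [-3, -8]], and B = P·diag(2, -3)·P⁻¹.
Then B^6 = P·diag(64, 729)·P⁻¹ = [[-512, -2187], [192, 729]] · [[1, 3], [-3, -8]] = [[6049, 15960], [-1995, -5256]].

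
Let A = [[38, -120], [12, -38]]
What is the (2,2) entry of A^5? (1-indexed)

-608

tr A = 0 and det A = -4, so the characteristic polynomial is λ² − (0)λ + (-4) with roots 2 and -2.
Eigenvectors give P = [[10, 3], [3, 1]] with P⁻¹ = [[1, -3], [-3, 10]], and A = P·diag(2, -2)·P⁻¹.
Then A^5 = P·diag(32, -32)·P⁻¹ = [[320, -96], [96, -32]] · [[1, -3], [-3, 10]] = [[608, -1920], [192, -608]].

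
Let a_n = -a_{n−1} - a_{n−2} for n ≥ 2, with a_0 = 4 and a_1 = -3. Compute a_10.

With companion matrix B = [[-1, -1], [1, 0]], [a_n, a_{n−1}]ᵀ = B·[a_{n−1}, a_{n−2}]ᵀ, so [a_10, a_9]ᵀ = B⁹·[a_1, a_0]ᵀ.
B⁹ = [[1, 0], [0, 1]], giving [a_10, a_9]ᵀ = [[-3], [4]].

-3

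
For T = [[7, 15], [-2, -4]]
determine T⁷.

[[763, 1905], [-254, -634]]

tr T = 3 and det T = 2, so the characteristic polynomial is λ² − (3)λ + (2) with roots 2 and 1.
Eigenvectors give P = [[-3, -5], [1, 2]] with P⁻¹ = [[-2, -5], [1, 3]], and T = P·diag(2, 1)·P⁻¹.
Then T⁷ = P·diag(128, 1)·P⁻¹ = [[-384, -5], [128, 2]] · [[-2, -5], [1, 3]] = [[763, 1905], [-254, -634]].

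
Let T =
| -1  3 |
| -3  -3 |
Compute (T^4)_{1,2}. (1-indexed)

T^2 = [[-8, -12], [12, 0]]
T^3 = [[44, 12], [-12, 36]]
T^4 = [[-80, 96], [-96, -144]]

96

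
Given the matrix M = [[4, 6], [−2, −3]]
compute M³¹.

M² = M (a projection; rank 1, trace 1), so M³¹ = M.

[[4, 6], [−2, −3]]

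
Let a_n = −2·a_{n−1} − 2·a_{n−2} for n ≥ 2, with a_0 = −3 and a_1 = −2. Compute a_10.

160

With companion matrix T = [[−2, −2], [1, 0]], [a_n, a_{n−1}]ᵀ = T·[a_{n−1}, a_{n−2}]ᵀ, so [a_10, a_9]ᵀ = T^9·[a_1, a_0]ᵀ.
T^9 = [[−32, −32], [16, 0]], giving [a_10, a_9]ᵀ = [[160], [−32]].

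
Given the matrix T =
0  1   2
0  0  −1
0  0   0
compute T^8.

T is strictly triangular, hence nilpotent: T^3 = 0, so T^8 = 0.

[[0, 0, 0], [0, 0, 0], [0, 0, 0]]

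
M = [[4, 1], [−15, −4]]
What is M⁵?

[[4, 1], [−15, −4]]

M² = I (check: tr M = 0 and det M = −1), so M⁵ = M since 5 is odd.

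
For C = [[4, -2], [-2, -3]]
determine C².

[[20, -2], [-2, 13]]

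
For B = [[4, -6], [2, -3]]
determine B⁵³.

[[4, -6], [2, -3]]

B² = B (a projection; rank 1, trace 1), so B⁵³ = B.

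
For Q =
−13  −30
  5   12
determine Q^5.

[[−793, −1650], [275, 582]]

tr Q = −1 and det Q = −6, so the characteristic polynomial is λ² − (−1)λ + (−6) with roots −3 and 2.
Eigenvectors give P = [[−3, 2], [1, −1]] with P⁻¹ = [[−1, −2], [−1, −3]], and Q = P·diag(−3, 2)·P⁻¹.
Then Q^5 = P·diag(−243, 32)·P⁻¹ = [[729, 64], [−243, −32]] · [[−1, −2], [−1, −3]] = [[−793, −1650], [275, 582]].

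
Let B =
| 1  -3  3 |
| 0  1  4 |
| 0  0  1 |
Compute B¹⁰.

[[1, -30, -510], [0, 1, 40], [0, 0, 1]]

B = I + N where N = [[0, -3, 3], [0, 0, 4], [0, 0, 0]] is strictly upper-triangular, so N³ = 0.
(I + N)¹⁰ = I + 10·N + 45·N² = [[1, -30, -510], [0, 1, 40], [0, 0, 1]].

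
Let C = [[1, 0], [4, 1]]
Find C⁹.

C = I + N where N = [[0, 0], [4, 0]] is strictly lower-triangular, so N² = 0.
(I + N)⁹ = I + 9·N = [[1, 0], [36, 1]].

[[1, 0], [36, 1]]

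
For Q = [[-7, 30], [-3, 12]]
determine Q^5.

[[-1867, 6330], [-633, 2142]]

tr Q = 5 and det Q = 6, so the characteristic polynomial is λ² − (5)λ + (6) with roots 3 and 2.
Eigenvectors give P = [[-3, -10], [-1, -3]] with P⁻¹ = [[3, -10], [-1, 3]], and Q = P·diag(3, 2)·P⁻¹.
Then Q^5 = P·diag(243, 32)·P⁻¹ = [[-729, -320], [-243, -96]] · [[3, -10], [-1, 3]] = [[-1867, 6330], [-633, 2142]].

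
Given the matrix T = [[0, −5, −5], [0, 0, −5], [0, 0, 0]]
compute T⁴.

T is strictly triangular, hence nilpotent: T³ = 0, so T⁴ = 0.

[[0, 0, 0], [0, 0, 0], [0, 0, 0]]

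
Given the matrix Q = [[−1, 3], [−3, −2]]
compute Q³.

Q² = [[−8, −9], [9, −5]]
Q³ = [[35, −6], [6, 37]]

[[35, −6], [6, 37]]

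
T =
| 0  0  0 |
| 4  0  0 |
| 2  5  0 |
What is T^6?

[[0, 0, 0], [0, 0, 0], [0, 0, 0]]

T is strictly triangular, hence nilpotent: T^3 = 0, so T^6 = 0.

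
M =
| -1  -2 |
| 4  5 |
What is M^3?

[[-25, -26], [52, 53]]

tr M = 4 and det M = 3, so the characteristic polynomial is λ² − (4)λ + (3) with roots 1 and 3.
Eigenvectors give P = [[-1, -1], [1, 2]] with P⁻¹ = [[-2, -1], [1, 1]], and M = P·diag(1, 3)·P⁻¹.
Then M^3 = P·diag(1, 27)·P⁻¹ = [[-1, -27], [1, 54]] · [[-2, -1], [1, 1]] = [[-25, -26], [52, 53]].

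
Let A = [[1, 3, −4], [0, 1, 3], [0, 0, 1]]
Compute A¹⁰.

[[1, 30, 365], [0, 1, 30], [0, 0, 1]]

A = I + N where N = [[0, 3, −4], [0, 0, 3], [0, 0, 0]] is strictly upper-triangular, so N³ = 0.
(I + N)¹⁰ = I + 10·N + 45·N² = [[1, 30, 365], [0, 1, 30], [0, 0, 1]].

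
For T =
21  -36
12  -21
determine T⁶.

[[729, 0], [0, 729]]

tr T = 0 and det T = -9, so the characteristic polynomial is λ² − (0)λ + (-9) with roots 3 and -3.
Eigenvectors give P = [[2, -3], [1, -2]] with P⁻¹ = [[2, -3], [1, -2]], and T = P·diag(3, -3)·P⁻¹.
Then T⁶ = P·diag(729, 729)·P⁻¹ = [[1458, -2187], [729, -1458]] · [[2, -3], [1, -2]] = [[729, 0], [0, 729]].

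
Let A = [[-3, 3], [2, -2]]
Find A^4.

A^2 = [[15, -15], [-10, 10]]
A^3 = [[-75, 75], [50, -50]]
A^4 = [[375, -375], [-250, 250]]

[[375, -375], [-250, 250]]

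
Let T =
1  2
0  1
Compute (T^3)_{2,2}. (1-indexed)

T = I + N where N = [[0, 2], [0, 0]] is strictly upper-triangular, so N^2 = 0.
(I + N)^3 = I + 3·N = [[1, 6], [0, 1]].

1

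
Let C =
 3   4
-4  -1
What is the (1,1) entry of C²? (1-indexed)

-7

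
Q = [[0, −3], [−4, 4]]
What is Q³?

[[48, −84], [−112, 160]]

Q² = [[12, −12], [−16, 28]]
Q³ = [[48, −84], [−112, 160]]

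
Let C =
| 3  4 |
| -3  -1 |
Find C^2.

[[-3, 8], [-6, -11]]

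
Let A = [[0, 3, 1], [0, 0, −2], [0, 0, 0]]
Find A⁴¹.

A is strictly triangular, hence nilpotent: A³ = 0, so A⁴¹ = 0.

[[0, 0, 0], [0, 0, 0], [0, 0, 0]]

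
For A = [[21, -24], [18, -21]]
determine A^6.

[[729, 0], [0, 729]]

tr A = 0 and det A = -9, so the characteristic polynomial is λ² − (0)λ + (-9) with roots -3 and 3.
Eigenvectors give P = [[1, 4], [1, 3]] with P⁻¹ = [[-3, 4], [1, -1]], and A = P·diag(-3, 3)·P⁻¹.
Then A^6 = P·diag(729, 729)·P⁻¹ = [[729, 2916], [729, 2187]] · [[-3, 4], [1, -1]] = [[729, 0], [0, 729]].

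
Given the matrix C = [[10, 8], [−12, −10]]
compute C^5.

[[160, 128], [−192, −160]]

tr C = 0 and det C = −4, so the characteristic polynomial is λ² − (0)λ + (−4) with roots 2 and −2.
Eigenvectors give P = [[1, 2], [−1, −3]] with P⁻¹ = [[3, 2], [−1, −1]], and C = P·diag(2, −2)·P⁻¹.
Then C^5 = P·diag(32, −32)·P⁻¹ = [[32, −64], [−32, 96]] · [[3, 2], [−1, −1]] = [[160, 128], [−192, −160]].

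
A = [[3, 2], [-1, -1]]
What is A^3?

[[17, 10], [-5, -3]]

A^2 = [[7, 4], [-2, -1]]
A^3 = [[17, 10], [-5, -3]]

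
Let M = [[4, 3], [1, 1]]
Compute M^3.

[[91, 72], [24, 19]]

M^2 = [[19, 15], [5, 4]]
M^3 = [[91, 72], [24, 19]]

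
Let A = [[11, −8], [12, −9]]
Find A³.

[[83, −56], [84, −57]]

tr A = 2 and det A = −3, so the characteristic polynomial is λ² − (2)λ + (−3) with roots 3 and −1.
Eigenvectors give P = [[1, −2], [1, −3]] with P⁻¹ = [[3, −2], [1, −1]], and A = P·diag(3, −1)·P⁻¹.
Then A³ = P·diag(27, −1)·P⁻¹ = [[27, 2], [27, 3]] · [[3, −2], [1, −1]] = [[83, −56], [84, −57]].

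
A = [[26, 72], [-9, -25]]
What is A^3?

tr A = 1 and det A = -2, so the characteristic polynomial is λ² − (1)λ + (-2) with roots 2 and -1.
Eigenvectors give P = [[-3, -8], [1, 3]] with P⁻¹ = [[-3, -8], [1, 3]], and A = P·diag(2, -1)·P⁻¹.
Then A^3 = P·diag(8, -1)·P⁻¹ = [[-24, 8], [8, -3]] · [[-3, -8], [1, 3]] = [[80, 216], [-27, -73]].

[[80, 216], [-27, -73]]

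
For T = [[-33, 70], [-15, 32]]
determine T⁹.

[[-140853, 282730], [-60585, 121682]]

tr T = -1 and det T = -6, so the characteristic polynomial is λ² − (-1)λ + (-6) with roots -3 and 2.
Eigenvectors give P = [[-7, 2], [-3, 1]] with P⁻¹ = [[-1, 2], [-3, 7]], and T = P·diag(-3, 2)·P⁻¹.
Then T⁹ = P·diag(-19683, 512)·P⁻¹ = [[137781, 1024], [59049, 512]] · [[-1, 2], [-3, 7]] = [[-140853, 282730], [-60585, 121682]].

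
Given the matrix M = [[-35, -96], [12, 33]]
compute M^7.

tr M = -2 and det M = -3, so the characteristic polynomial is λ² − (-2)λ + (-3) with roots 1 and -3.
Eigenvectors give P = [[-8, -3], [3, 1]] with P⁻¹ = [[1, 3], [-3, -8]], and M = P·diag(1, -3)·P⁻¹.
Then M^7 = P·diag(1, -2187)·P⁻¹ = [[-8, 6561], [3, -2187]] · [[1, 3], [-3, -8]] = [[-19691, -52512], [6564, 17505]].

[[-19691, -52512], [6564, 17505]]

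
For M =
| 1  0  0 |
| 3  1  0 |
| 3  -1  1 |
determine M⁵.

M = I + N where N = [[0, 0, 0], [3, 0, 0], [3, -1, 0]] is strictly lower-triangular, so N³ = 0.
(I + N)⁵ = I + 5·N + 10·N² = [[1, 0, 0], [15, 1, 0], [-15, -5, 1]].

[[1, 0, 0], [15, 1, 0], [-15, -5, 1]]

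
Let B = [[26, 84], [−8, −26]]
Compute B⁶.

[[64, 0], [0, 64]]

tr B = 0 and det B = −4, so the characteristic polynomial is λ² − (0)λ + (−4) with roots −2 and 2.
Eigenvectors give P = [[−3, 7], [1, −2]] with P⁻¹ = [[2, 7], [1, 3]], and B = P·diag(−2, 2)·P⁻¹.
Then B⁶ = P·diag(64, 64)·P⁻¹ = [[−192, 448], [64, −128]] · [[2, 7], [1, 3]] = [[64, 0], [0, 64]].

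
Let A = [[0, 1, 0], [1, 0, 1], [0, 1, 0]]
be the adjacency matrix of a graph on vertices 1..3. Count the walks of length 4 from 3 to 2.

The number of length-4 walks from vertex 3 to vertex 2 is entry (3,2) of A^4, where A is the adjacency matrix.
A^2 = [[1, 0, 1], [0, 2, 0], [1, 0, 1]]
A^3 = [[0, 2, 0], [2, 0, 2], [0, 2, 0]]
A^4 = [[2, 0, 2], [0, 4, 0], [2, 0, 2]]

0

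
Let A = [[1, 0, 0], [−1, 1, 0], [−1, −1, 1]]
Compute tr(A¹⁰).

3

A = I + N where N = [[0, 0, 0], [−1, 0, 0], [−1, −1, 0]] is strictly lower-triangular, so N³ = 0.
(I + N)¹⁰ = I + 10·N + 45·N² = [[1, 0, 0], [−10, 1, 0], [35, −10, 1]].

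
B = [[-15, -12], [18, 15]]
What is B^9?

[[-98415, -78732], [118098, 98415]]

tr B = 0 and det B = -9, so the characteristic polynomial is λ² − (0)λ + (-9) with roots 3 and -3.
Eigenvectors give P = [[-2, -1], [3, 1]] with P⁻¹ = [[1, 1], [-3, -2]], and B = P·diag(3, -3)·P⁻¹.
Then B^9 = P·diag(19683, -19683)·P⁻¹ = [[-39366, 19683], [59049, -19683]] · [[1, 1], [-3, -2]] = [[-98415, -78732], [118098, 98415]].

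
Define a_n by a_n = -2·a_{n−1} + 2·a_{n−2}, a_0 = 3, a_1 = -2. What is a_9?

-10272

With companion matrix Q = [[-2, 2], [1, 0]], [a_n, a_{n−1}]ᵀ = Q·[a_{n−1}, a_{n−2}]ᵀ, so [a_9, a_8]ᵀ = Q^8·[a_1, a_0]ᵀ.
Q^8 = [[2448, -1792], [-896, 656]], giving [a_9, a_8]ᵀ = [[-10272], [3760]].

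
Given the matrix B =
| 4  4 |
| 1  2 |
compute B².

[[20, 24], [6, 8]]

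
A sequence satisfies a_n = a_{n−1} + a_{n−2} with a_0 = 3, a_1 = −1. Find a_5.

With companion matrix C = [[1, 1], [1, 0]], [a_n, a_{n−1}]ᵀ = C·[a_{n−1}, a_{n−2}]ᵀ, so [a_5, a_4]ᵀ = C⁴·[a_1, a_0]ᵀ.
C⁴ = [[5, 3], [3, 2]], giving [a_5, a_4]ᵀ = [[4], [3]].

4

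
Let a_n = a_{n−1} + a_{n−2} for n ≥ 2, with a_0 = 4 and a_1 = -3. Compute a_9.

-18

With companion matrix M = [[1, 1], [1, 0]], [a_n, a_{n−1}]ᵀ = M·[a_{n−1}, a_{n−2}]ᵀ, so [a_9, a_8]ᵀ = M^8·[a_1, a_0]ᵀ.
M^8 = [[34, 21], [21, 13]], giving [a_9, a_8]ᵀ = [[-18], [-11]].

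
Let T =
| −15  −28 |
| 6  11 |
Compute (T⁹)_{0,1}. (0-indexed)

−275548

tr T = −4 and det T = 3, so the characteristic polynomial is λ² − (−4)λ + (3) with roots −1 and −3.
Eigenvectors give P = [[−2, 7], [1, −3]] with P⁻¹ = [[3, 7], [1, 2]], and T = P·diag(−1, −3)·P⁻¹.
Then T⁹ = P·diag(−1, −19683)·P⁻¹ = [[2, −137781], [−1, 59049]] · [[3, 7], [1, 2]] = [[−137775, −275548], [59046, 118091]].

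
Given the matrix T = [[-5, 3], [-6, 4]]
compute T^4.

tr T = -1 and det T = -2, so the characteristic polynomial is λ² − (-1)λ + (-2) with roots -2 and 1.
Eigenvectors give P = [[1, -1], [1, -2]] with P⁻¹ = [[2, -1], [1, -1]], and T = P·diag(-2, 1)·P⁻¹.
Then T^4 = P·diag(16, 1)·P⁻¹ = [[16, -1], [16, -2]] · [[2, -1], [1, -1]] = [[31, -15], [30, -14]].

[[31, -15], [30, -14]]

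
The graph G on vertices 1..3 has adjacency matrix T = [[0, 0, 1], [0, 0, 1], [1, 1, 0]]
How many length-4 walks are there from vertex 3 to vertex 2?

The number of length-4 walks from vertex 3 to vertex 2 is entry (3,2) of T⁴, where T is the adjacency matrix.
T² = [[1, 1, 0], [1, 1, 0], [0, 0, 2]]
T³ = [[0, 0, 2], [0, 0, 2], [2, 2, 0]]
T⁴ = [[2, 2, 0], [2, 2, 0], [0, 0, 4]]

0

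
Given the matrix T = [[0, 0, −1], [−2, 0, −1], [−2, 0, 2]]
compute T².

[[2, 0, −2], [2, 0, 0], [−4, 0, 6]]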